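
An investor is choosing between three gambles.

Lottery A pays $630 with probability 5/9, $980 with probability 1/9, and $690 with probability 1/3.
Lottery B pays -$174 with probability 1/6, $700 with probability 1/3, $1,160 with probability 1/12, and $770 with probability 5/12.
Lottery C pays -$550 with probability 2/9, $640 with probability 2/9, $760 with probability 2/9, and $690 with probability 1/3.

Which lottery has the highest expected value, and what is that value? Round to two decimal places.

Lottery A = 5/9 × 630 + 1/9 × 980 + 1/3 × 690 = 350 + 108.8889 + 230 = 688.8889
Lottery B = 1/6 × (-174) + 1/3 × 700 + 1/12 × 1160 + 5/12 × 770 = -29 + 233.3333 + 96.6667 + 320.8333 = 621.8333
Lottery C = 2/9 × (-550) + 2/9 × 640 + 2/9 × 760 + 1/3 × 690 = -122.2222 + 142.2222 + 168.8889 + 230 = 418.8889

Lottery A ($688.89)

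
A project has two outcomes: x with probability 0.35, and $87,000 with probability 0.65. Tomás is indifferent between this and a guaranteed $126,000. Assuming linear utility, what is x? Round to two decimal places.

0.35·x + 0.65·87000 = 126000
0.35·x = 126000 − 56550 = 69450
x = 69450 / 0.35 = 198428.5714

x = $198,428.57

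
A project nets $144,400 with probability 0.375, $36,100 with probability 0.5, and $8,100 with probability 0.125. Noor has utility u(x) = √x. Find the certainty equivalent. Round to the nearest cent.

E[u] = 0.375·√144400 + 0.5·√36100 + 0.125·√8100 = 0.375·380 + 0.5·190 + 0.125·90 = 248.75
CE = (248.75)² = 61876.5625

$61,876.56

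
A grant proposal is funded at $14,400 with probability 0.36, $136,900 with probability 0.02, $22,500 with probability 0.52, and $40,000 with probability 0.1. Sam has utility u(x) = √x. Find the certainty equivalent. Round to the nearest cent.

E[u] = 0.36·√14400 + 0.02·√136900 + 0.52·√22500 + 0.1·√40000 = 0.36·120 + 0.02·370 + 0.52·150 + 0.1·200 = 148.6
CE = (148.6)² = 22081.96

$22,081.96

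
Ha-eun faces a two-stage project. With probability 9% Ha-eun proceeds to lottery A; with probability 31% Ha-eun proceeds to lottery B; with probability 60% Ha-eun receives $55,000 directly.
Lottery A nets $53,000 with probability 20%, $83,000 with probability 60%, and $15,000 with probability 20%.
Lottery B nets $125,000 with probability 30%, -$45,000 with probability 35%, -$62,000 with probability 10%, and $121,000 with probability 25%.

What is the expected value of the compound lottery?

$52,904

EV(A) = 0.2 × 53000 + 0.6 × 83000 + 0.2 × 15000 = 10600 + 49800 + 3000 = 63400
EV(B) = 0.3 × 125000 + 0.35 × (-45000) + 0.1 × (-62000) + 0.25 × 121000 = 37500 − 15750 − 6200 + 30250 = 45800
Branch C: 55000 (certain)
Overall = 0.09 × 63400 + 0.31 × 45800 + 0.6 × 55000 = 5706 + 14198 + 33000 = 52904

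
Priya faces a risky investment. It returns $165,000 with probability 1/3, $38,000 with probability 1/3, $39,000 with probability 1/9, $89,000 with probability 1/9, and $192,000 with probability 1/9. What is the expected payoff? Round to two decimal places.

$103,222.22

EV = 1/3 × 165000 + 1/3 × 38000 + 1/9 × 39000 + 1/9 × 89000 + 1/9 × 192000 = 55000 + 12666.6667 + 4333.3333 + 9888.8889 + 21333.3333 = 103222.2222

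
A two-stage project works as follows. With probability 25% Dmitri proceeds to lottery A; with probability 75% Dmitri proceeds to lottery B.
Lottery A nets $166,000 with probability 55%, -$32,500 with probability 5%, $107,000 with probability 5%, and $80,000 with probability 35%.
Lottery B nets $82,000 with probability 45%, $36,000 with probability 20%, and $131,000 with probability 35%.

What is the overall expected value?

$98,218.75

EV(A) = 0.55 × 166000 + 0.05 × (-32500) + 0.05 × 107000 + 0.35 × 80000 = 91300 − 1625 + 5350 + 28000 = 123025
EV(B) = 0.45 × 82000 + 0.2 × 36000 + 0.35 × 131000 = 36900 + 7200 + 45850 = 89950
Overall = 0.25 × 123025 + 0.75 × 89950 = 30756.25 + 67462.5 = 98218.75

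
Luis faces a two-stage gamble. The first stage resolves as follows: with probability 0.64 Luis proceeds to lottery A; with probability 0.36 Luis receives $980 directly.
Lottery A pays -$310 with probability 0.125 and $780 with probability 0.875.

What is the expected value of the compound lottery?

EV(A) = 0.125 × (-310) + 0.875 × 780 = -38.75 + 682.5 = 643.75
Branch B: 980 (certain)
Overall = 0.64 × 643.75 + 0.36 × 980 = 412 + 352.8 = 764.8

$764.80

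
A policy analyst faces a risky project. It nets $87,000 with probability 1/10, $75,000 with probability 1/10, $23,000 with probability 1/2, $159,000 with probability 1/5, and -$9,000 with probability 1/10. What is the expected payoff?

$58,600

EV = 1/10 × 87000 + 1/10 × 75000 + 1/2 × 23000 + 1/5 × 159000 + 1/10 × (-9000) = 8700 + 7500 + 11500 + 31800 − 900 = 58600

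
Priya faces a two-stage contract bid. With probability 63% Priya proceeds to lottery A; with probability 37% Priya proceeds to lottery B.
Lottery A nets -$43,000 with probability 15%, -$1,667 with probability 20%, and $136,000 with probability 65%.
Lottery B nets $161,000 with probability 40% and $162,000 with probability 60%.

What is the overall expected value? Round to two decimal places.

$111,210.46

EV(A) = 0.15 × (-43000) + 0.2 × (-1667) + 0.65 × 136000 = -6450 − 333.4 + 88400 = 81616.6
EV(B) = 0.4 × 161000 + 0.6 × 162000 = 64400 + 97200 = 161600
Overall = 0.63 × 81616.6 + 0.37 × 161600 = 51418.458 + 59792 = 111210.458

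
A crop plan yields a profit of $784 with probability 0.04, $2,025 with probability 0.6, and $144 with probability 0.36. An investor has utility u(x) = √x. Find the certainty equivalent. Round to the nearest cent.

E[u] = 0.04·√784 + 0.6·√2025 + 0.36·√144 = 0.04·28 + 0.6·45 + 0.36·12 = 32.44
CE = (32.44)² = 1052.3536

$1,052.35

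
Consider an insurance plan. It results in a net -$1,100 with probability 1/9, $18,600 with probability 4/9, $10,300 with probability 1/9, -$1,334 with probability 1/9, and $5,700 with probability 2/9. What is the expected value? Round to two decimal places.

EV = 1/9 × (-1100) + 4/9 × 18600 + 1/9 × 10300 + 1/9 × (-1334) + 2/9 × 5700 = -122.2222 + 8266.6667 + 1144.4444 − 148.2222 + 1266.6667 = 10407.3333

$10,407.33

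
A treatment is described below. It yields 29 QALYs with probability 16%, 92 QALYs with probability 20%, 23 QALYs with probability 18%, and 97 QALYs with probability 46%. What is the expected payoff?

EV = 0.16 × 29 + 0.2 × 92 + 0.18 × 23 + 0.46 × 97 = 4.64 + 18.4 + 4.14 + 44.62 = 71.8

71.8 QALYs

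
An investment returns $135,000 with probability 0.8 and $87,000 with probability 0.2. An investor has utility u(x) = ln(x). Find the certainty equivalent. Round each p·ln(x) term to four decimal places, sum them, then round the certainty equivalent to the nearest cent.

$123,636.37

E[u] = 0.8·ln(135000) + 0.2·ln(87000) = 9.4504 + 2.2747 = 11.7251
CE = e^11.7251 ≈ 123636.37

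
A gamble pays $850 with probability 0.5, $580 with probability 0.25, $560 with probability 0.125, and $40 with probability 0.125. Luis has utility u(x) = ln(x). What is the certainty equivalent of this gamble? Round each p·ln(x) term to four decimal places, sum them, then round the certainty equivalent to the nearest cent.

E[u] = 0.5·ln(850) + 0.25·ln(580) + 0.125·ln(560) + 0.125·ln(40) = 3.3726 + 1.5908 + 0.7910 + 0.4611 = 6.2155
CE = e^6.2155 ≈ 500.45

$500.45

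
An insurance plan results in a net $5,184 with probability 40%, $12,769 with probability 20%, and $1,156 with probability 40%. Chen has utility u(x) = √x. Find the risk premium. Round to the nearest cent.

$864.80

E[u] = 0.4·√5184 + 0.2·√12769 + 0.4·√1156 = 0.4·72 + 0.2·113 + 0.4·34 = 65
CE = (65)² = 4225
Risk premium = EV − CE = 5089.8 − 4225 = 864.8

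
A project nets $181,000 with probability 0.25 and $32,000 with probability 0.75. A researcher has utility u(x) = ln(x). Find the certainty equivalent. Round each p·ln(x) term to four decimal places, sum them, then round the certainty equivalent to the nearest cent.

E[u] = 0.25·ln(181000) + 0.75·ln(32000) = 3.0266 + 7.7801 = 10.8067
CE = e^10.8067 ≈ 49350.34

$49,350.34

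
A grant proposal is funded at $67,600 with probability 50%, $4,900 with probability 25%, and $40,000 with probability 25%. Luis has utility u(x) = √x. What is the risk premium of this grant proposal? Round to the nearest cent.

E[u] = 0.5·√67600 + 0.25·√4900 + 0.25·√40000 = 0.5·260 + 0.25·70 + 0.25·200 = 197.5
CE = (197.5)² = 39006.25
Risk premium = EV − CE = 45025 − 39006.25 = 6018.75

$6,018.75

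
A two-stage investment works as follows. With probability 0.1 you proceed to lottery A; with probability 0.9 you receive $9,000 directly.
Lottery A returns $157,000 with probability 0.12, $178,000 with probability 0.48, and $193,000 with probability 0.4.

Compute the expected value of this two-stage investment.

EV(A) = 0.12 × 157000 + 0.48 × 178000 + 0.4 × 193000 = 18840 + 85440 + 77200 = 181480
Branch B: 9000 (certain)
Overall = 0.1 × 181480 + 0.9 × 9000 = 18148 + 8100 = 26248

$26,248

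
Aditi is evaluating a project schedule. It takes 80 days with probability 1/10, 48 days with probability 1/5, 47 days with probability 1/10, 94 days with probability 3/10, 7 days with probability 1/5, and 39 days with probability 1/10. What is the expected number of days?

EV = 1/10 × 80 + 1/5 × 48 + 1/10 × 47 + 3/10 × 94 + 1/5 × 7 + 1/10 × 39 = 8 + 9.6 + 4.7 + 28.2 + 1.4 + 3.9 = 55.8

55.8 days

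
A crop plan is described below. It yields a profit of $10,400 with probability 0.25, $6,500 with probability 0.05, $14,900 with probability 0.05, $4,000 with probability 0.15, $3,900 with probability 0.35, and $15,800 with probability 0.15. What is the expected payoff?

EV = 0.25 × 10400 + 0.05 × 6500 + 0.05 × 14900 + 0.15 × 4000 + 0.35 × 3900 + 0.15 × 15800 = 2600 + 325 + 745 + 600 + 1365 + 2370 = 8005

$8,005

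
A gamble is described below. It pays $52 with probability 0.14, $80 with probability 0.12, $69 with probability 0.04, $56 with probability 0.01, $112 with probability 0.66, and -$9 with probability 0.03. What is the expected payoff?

EV = 0.14 × 52 + 0.12 × 80 + 0.04 × 69 + 0.01 × 56 + 0.66 × 112 + 0.03 × (-9) = 7.28 + 9.6 + 2.76 + 0.56 + 73.92 − 0.27 = 93.85

$93.85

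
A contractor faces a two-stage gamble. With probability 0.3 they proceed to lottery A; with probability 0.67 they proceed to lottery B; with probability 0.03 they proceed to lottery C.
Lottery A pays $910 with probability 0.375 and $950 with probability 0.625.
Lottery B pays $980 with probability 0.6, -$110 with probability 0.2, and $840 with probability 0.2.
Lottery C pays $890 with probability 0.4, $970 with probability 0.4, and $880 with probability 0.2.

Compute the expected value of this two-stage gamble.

$799.88

EV(A) = 0.375 × 910 + 0.625 × 950 = 341.25 + 593.75 = 935
EV(B) = 0.6 × 980 + 0.2 × (-110) + 0.2 × 840 = 588 − 22 + 168 = 734
EV(C) = 0.4 × 890 + 0.4 × 970 + 0.2 × 880 = 356 + 388 + 176 = 920
Overall = 0.3 × 935 + 0.67 × 734 + 0.03 × 920 = 280.5 + 491.78 + 27.6 = 799.88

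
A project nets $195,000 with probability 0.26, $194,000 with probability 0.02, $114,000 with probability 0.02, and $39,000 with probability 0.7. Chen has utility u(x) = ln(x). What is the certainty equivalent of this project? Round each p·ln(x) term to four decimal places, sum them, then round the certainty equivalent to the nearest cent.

E[u] = 0.26·ln(195000) + 0.02·ln(194000) + 0.02·ln(114000) + 0.7·ln(39000) = 3.1670 + 0.2435 + 0.2329 + 7.3999 = 11.0433
CE = e^11.0433 ≈ 62523.64

$62,523.64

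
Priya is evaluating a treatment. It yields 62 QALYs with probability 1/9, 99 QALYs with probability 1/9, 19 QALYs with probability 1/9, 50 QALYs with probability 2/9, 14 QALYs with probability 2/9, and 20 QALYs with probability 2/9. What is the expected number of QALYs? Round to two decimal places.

38.67 QALYs

EV = 1/9 × 62 + 1/9 × 99 + 1/9 × 19 + 2/9 × 50 + 2/9 × 14 + 2/9 × 20 = 6.8889 + 11 + 2.1111 + 11.1111 + 3.1111 + 4.4444 = 38.6667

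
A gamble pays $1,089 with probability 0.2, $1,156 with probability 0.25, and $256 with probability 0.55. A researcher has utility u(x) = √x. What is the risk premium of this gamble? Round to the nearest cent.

E[u] = 0.2·√1089 + 0.25·√1156 + 0.55·√256 = 0.2·33 + 0.25·34 + 0.55·16 = 23.9
CE = (23.9)² = 571.21
Risk premium = EV − CE = 647.6 − 571.21 = 76.39

$76.39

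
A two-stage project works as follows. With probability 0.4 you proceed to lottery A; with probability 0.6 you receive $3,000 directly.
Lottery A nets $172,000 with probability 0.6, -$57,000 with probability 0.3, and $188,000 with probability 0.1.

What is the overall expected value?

$43,760

EV(A) = 0.6 × 172000 + 0.3 × (-57000) + 0.1 × 188000 = 103200 − 17100 + 18800 = 104900
Branch B: 3000 (certain)
Overall = 0.4 × 104900 + 0.6 × 3000 = 41960 + 1800 = 43760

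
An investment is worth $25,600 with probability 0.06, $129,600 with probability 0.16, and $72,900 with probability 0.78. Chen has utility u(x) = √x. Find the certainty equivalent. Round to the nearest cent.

E[u] = 0.06·√25600 + 0.16·√129600 + 0.78·√72900 = 0.06·160 + 0.16·360 + 0.78·270 = 277.8
CE = (277.8)² = 77172.84

$77,172.84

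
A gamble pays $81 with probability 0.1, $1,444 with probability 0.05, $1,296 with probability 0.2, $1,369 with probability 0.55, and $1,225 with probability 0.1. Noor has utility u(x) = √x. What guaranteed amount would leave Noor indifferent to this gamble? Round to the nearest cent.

E[u] = 0.1·√81 + 0.05·√1444 + 0.2·√1296 + 0.55·√1369 + 0.1·√1225 = 0.1·9 + 0.05·38 + 0.2·36 + 0.55·37 + 0.1·35 = 33.85
CE = (33.85)² = 1145.8225

$1,145.82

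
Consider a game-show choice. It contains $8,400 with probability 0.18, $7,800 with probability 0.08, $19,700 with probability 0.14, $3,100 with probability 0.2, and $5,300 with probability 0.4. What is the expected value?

EV = 0.18 × 8400 + 0.08 × 7800 + 0.14 × 19700 + 0.2 × 3100 + 0.4 × 5300 = 1512 + 624 + 2758 + 620 + 2120 = 7634

$7,634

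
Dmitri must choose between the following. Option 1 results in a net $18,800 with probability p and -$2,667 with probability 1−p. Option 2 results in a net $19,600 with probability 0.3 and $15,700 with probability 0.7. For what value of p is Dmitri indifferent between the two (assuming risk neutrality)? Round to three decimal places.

EV(Option 2) = 0.3 × 19600 + 0.7 × 15700 = 5880 + 10990 = 16870
p·18800 + (1−p)·(-2667) = 16870
21467p − 2667 = 16870
p = (16870 + 2667) / 21467

p = 0.910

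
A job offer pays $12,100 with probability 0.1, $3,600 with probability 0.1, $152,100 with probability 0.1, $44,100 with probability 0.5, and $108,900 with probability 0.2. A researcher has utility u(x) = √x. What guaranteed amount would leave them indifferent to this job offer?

E[u] = 0.1·√12100 + 0.1·√3600 + 0.1·√152100 + 0.5·√44100 + 0.2·√108900 = 0.1·110 + 0.1·60 + 0.1·390 + 0.5·210 + 0.2·330 = 227
CE = (227)² = 51529

$51,529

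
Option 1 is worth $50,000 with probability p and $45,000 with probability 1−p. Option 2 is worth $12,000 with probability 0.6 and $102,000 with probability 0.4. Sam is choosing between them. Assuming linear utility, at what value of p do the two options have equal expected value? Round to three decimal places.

p = 0.600

EV(Option 2) = 0.6 × 12000 + 0.4 × 102000 = 7200 + 40800 = 48000
p·50000 + (1−p)·45000 = 48000
5000p + 45000 = 48000
p = (48000 − 45000) / 5000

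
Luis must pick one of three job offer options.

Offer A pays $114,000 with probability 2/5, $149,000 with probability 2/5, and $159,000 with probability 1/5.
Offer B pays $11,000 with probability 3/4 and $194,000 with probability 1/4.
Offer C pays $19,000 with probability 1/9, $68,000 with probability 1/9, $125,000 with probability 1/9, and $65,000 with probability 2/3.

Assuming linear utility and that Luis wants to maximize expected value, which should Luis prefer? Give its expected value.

Offer A = 2/5 × 114000 + 2/5 × 149000 + 1/5 × 159000 = 45600 + 59600 + 31800 = 137000
Offer B = 3/4 × 11000 + 1/4 × 194000 = 8250 + 48500 = 56750
Offer C = 1/9 × 19000 + 1/9 × 68000 + 1/9 × 125000 + 2/3 × 65000 = 2111.1111 + 7555.5556 + 13888.8889 + 43333.3333 = 66888.8889

Offer A ($137,000)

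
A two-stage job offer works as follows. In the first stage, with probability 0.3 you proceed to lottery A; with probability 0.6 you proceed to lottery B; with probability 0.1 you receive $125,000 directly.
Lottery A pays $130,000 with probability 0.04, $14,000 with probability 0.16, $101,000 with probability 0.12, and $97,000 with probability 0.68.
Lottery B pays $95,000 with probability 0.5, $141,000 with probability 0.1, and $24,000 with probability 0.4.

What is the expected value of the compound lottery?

$80,876

EV(A) = 0.04 × 130000 + 0.16 × 14000 + 0.12 × 101000 + 0.68 × 97000 = 5200 + 2240 + 12120 + 65960 = 85520
EV(B) = 0.5 × 95000 + 0.1 × 141000 + 0.4 × 24000 = 47500 + 14100 + 9600 = 71200
Branch C: 125000 (certain)
Overall = 0.3 × 85520 + 0.6 × 71200 + 0.1 × 125000 = 25656 + 42720 + 12500 = 80876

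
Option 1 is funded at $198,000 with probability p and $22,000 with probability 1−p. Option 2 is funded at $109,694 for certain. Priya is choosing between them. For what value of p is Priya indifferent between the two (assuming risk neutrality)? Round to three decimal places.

p = 0.498

p·198000 + (1−p)·22000 = 109694
176000p + 22000 = 109694
p = (109694 − 22000) / 176000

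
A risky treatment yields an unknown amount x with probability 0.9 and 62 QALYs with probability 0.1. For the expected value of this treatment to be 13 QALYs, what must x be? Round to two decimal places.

x = 7.56 QALYs

0.9·x + 0.1·62 = 13
0.9·x = 13 − 6.2 = 6.8
x = 6.8 / 0.9 = 7.5556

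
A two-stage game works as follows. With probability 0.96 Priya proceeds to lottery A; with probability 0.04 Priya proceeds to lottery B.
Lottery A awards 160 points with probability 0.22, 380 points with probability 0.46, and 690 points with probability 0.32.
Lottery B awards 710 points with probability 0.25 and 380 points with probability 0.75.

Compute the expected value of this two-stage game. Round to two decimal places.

432.07 points

EV(A) = 0.22 × 160 + 0.46 × 380 + 0.32 × 690 = 35.2 + 174.8 + 220.8 = 430.8
EV(B) = 0.25 × 710 + 0.75 × 380 = 177.5 + 285 = 462.5
Overall = 0.96 × 430.8 + 0.04 × 462.5 = 413.568 + 18.5 = 432.068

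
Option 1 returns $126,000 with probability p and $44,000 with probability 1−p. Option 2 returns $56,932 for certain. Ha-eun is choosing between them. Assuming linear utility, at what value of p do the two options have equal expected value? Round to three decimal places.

p·126000 + (1−p)·44000 = 56932
82000p + 44000 = 56932
p = (56932 − 44000) / 82000

p = 0.158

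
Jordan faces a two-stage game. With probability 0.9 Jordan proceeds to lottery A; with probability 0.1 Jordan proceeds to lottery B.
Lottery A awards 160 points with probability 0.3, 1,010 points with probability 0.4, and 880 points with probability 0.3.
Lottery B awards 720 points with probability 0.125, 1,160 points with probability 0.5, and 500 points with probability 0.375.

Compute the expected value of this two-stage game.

730.15 points

EV(A) = 0.3 × 160 + 0.4 × 1010 + 0.3 × 880 = 48 + 404 + 264 = 716
EV(B) = 0.125 × 720 + 0.5 × 1160 + 0.375 × 500 = 90 + 580 + 187.5 = 857.5
Overall = 0.9 × 716 + 0.1 × 857.5 = 644.4 + 85.75 = 730.15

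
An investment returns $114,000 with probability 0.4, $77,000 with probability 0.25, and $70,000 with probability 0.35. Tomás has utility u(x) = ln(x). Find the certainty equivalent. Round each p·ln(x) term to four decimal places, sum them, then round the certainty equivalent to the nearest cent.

$87,133.79

E[u] = 0.4·ln(114000) + 0.25·ln(77000) + 0.35·ln(70000) = 4.6576 + 2.8129 + 3.9047 = 11.3752
CE = e^11.3752 ≈ 87133.79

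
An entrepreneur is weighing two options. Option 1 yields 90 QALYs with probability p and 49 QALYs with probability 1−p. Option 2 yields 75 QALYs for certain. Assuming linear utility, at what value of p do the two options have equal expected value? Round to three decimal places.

p = 0.634

p·90 + (1−p)·49 = 75
41p + 49 = 75
p = (75 − 49) / 41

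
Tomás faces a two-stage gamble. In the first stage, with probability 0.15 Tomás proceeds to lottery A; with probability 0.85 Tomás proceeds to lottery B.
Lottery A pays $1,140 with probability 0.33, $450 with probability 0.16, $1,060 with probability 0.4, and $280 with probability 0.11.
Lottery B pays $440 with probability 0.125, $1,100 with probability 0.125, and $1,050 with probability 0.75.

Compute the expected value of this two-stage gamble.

$968.45

EV(A) = 0.33 × 1140 + 0.16 × 450 + 0.4 × 1060 + 0.11 × 280 = 376.2 + 72 + 424 + 30.8 = 903
EV(B) = 0.125 × 440 + 0.125 × 1100 + 0.75 × 1050 = 55 + 137.5 + 787.5 = 980
Overall = 0.15 × 903 + 0.85 × 980 = 135.45 + 833 = 968.45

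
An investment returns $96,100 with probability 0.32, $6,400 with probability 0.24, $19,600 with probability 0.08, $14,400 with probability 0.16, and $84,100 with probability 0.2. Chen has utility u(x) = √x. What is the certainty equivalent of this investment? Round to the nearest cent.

E[u] = 0.32·√96100 + 0.24·√6400 + 0.08·√19600 + 0.16·√14400 + 0.2·√84100 = 0.32·310 + 0.24·80 + 0.08·140 + 0.16·120 + 0.2·290 = 206.8
CE = (206.8)² = 42766.24

$42,766.24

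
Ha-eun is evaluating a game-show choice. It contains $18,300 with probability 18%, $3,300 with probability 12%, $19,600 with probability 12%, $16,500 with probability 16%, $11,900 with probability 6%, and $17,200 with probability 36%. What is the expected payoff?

EV = 0.18 × 18300 + 0.12 × 3300 + 0.12 × 19600 + 0.16 × 16500 + 0.06 × 11900 + 0.36 × 17200 = 3294 + 396 + 2352 + 2640 + 714 + 6192 = 15588

$15,588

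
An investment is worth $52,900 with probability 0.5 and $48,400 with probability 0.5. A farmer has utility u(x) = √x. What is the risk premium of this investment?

E[u] = 0.5·√52900 + 0.5·√48400 = 0.5·230 + 0.5·220 = 225
CE = (225)² = 50625
Risk premium = EV − CE = 50650 − 50625 = 25

$25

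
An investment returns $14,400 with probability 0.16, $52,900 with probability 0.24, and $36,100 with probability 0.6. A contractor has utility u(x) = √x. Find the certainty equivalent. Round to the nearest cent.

$35,494.56

E[u] = 0.16·√14400 + 0.24·√52900 + 0.6·√36100 = 0.16·120 + 0.24·230 + 0.6·190 = 188.4
CE = (188.4)² = 35494.56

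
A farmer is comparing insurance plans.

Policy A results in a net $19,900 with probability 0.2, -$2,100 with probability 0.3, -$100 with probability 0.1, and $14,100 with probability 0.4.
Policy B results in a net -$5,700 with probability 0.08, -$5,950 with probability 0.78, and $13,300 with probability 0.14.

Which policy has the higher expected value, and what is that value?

Policy A ($8,980)

Policy A = 0.2 × 19900 + 0.3 × (-2100) + 0.1 × (-100) + 0.4 × 14100 = 3980 − 630 − 10 + 5640 = 8980
Policy B = 0.08 × (-5700) + 0.78 × (-5950) + 0.14 × 13300 = -456 − 4641 + 1862 = -3235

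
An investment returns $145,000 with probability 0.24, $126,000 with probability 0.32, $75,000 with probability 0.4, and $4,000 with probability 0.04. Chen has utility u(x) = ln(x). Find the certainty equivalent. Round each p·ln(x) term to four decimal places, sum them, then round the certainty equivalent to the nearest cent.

E[u] = 0.24·ln(145000) + 0.32·ln(126000) + 0.4·ln(75000) + 0.04·ln(4000) = 2.8523 + 3.7581 + 4.4901 + 0.3318 = 11.4323
CE = e^11.4323 ≈ 92253.91

$92,253.91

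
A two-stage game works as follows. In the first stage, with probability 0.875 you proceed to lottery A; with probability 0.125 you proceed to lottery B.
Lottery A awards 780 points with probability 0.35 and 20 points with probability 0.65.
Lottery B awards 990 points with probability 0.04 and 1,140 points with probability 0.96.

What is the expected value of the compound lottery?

392 points

EV(A) = 0.35 × 780 + 0.65 × 20 = 273 + 13 = 286
EV(B) = 0.04 × 990 + 0.96 × 1140 = 39.6 + 1094.4 = 1134
Overall = 0.875 × 286 + 0.125 × 1134 = 250.25 + 141.75 = 392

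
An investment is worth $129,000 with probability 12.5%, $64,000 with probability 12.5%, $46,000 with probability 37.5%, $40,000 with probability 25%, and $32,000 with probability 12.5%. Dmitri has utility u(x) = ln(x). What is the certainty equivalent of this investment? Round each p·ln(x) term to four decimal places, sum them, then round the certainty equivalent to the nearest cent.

E[u] = 0.125·ln(129000) + 0.125·ln(64000) + 0.375·ln(46000) + 0.25·ln(40000) + 0.125·ln(32000) = 1.4709 + 1.3833 + 4.0261 + 2.6492 + 1.2967 = 10.8262
CE = e^10.8262 ≈ 50322.12

$50,322.12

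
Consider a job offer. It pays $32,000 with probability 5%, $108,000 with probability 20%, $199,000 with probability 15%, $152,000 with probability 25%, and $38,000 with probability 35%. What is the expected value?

EV = 0.05 × 32000 + 0.2 × 108000 + 0.15 × 199000 + 0.25 × 152000 + 0.35 × 38000 = 1600 + 21600 + 29850 + 38000 + 13300 = 104350

$104,350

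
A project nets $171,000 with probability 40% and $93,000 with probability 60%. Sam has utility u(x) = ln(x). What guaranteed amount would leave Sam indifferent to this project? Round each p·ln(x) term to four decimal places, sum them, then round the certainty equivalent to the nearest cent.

E[u] = 0.4·ln(171000) + 0.6·ln(93000) = 4.8198 + 6.8642 = 11.6840
CE = e^11.6840 ≈ 118657.92

$118,657.92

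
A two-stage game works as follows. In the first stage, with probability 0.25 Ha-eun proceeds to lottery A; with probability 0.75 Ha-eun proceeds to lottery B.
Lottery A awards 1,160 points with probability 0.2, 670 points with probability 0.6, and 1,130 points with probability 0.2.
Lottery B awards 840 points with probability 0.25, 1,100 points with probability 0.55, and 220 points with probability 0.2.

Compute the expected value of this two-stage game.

EV(A) = 0.2 × 1160 + 0.6 × 670 + 0.2 × 1130 = 232 + 402 + 226 = 860
EV(B) = 0.25 × 840 + 0.55 × 1100 + 0.2 × 220 = 210 + 605 + 44 = 859
Overall = 0.25 × 860 + 0.75 × 859 = 215 + 644.25 = 859.25

859.25 points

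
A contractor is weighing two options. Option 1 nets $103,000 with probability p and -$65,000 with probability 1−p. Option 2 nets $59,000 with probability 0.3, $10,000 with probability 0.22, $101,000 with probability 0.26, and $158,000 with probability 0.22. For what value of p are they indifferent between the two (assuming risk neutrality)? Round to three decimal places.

EV(Option 2) = 0.3 × 59000 + 0.22 × 10000 + 0.26 × 101000 + 0.22 × 158000 = 17700 + 2200 + 26260 + 34760 = 80920
p·103000 + (1−p)·(-65000) = 80920
168000p − 65000 = 80920
p = (80920 + 65000) / 168000

p = 0.869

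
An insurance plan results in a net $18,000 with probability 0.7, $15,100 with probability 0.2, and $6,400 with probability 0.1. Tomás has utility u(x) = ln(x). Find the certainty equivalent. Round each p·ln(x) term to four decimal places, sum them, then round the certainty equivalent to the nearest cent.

E[u] = 0.7·ln(18000) + 0.2·ln(15100) + 0.1·ln(6400) = 6.8587 + 1.9245 + 0.8764 = 9.6596
CE = e^9.6596 ≈ 15671.51

$15,671.51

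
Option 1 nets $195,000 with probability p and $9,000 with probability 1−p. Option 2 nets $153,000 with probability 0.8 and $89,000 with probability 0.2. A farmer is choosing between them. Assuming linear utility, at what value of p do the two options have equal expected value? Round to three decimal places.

EV(Option 2) = 0.8 × 153000 + 0.2 × 89000 = 122400 + 17800 = 140200
p·195000 + (1−p)·9000 = 140200
186000p + 9000 = 140200
p = (140200 − 9000) / 186000

p = 0.705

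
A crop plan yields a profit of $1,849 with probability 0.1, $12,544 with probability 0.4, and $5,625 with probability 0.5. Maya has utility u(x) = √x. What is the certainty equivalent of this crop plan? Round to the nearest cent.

E[u] = 0.1·√1849 + 0.4·√12544 + 0.5·√5625 = 0.1·43 + 0.4·112 + 0.5·75 = 86.6
CE = (86.6)² = 7499.56

$7,499.56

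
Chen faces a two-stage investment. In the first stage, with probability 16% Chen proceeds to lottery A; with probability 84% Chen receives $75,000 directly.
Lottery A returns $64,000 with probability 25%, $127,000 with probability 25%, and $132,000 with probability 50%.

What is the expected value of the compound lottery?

$81,200

EV(A) = 0.25 × 64000 + 0.25 × 127000 + 0.5 × 132000 = 16000 + 31750 + 66000 = 113750
Branch B: 75000 (certain)
Overall = 0.16 × 113750 + 0.84 × 75000 = 18200 + 63000 = 81200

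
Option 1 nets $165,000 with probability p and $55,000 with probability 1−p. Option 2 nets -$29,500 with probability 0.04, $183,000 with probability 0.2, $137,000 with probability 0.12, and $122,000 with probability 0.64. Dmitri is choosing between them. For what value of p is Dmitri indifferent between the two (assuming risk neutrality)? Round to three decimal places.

EV(Option 2) = 0.04 × (-29500) + 0.2 × 183000 + 0.12 × 137000 + 0.64 × 122000 = -1180 + 36600 + 16440 + 78080 = 129940
p·165000 + (1−p)·55000 = 129940
110000p + 55000 = 129940
p = (129940 − 55000) / 110000

p = 0.681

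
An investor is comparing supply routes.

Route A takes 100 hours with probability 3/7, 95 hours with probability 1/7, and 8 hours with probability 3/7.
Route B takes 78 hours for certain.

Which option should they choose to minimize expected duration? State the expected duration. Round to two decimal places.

Route A (59.86 hours)

Route A = 3/7 × 100 + 1/7 × 95 + 3/7 × 8 = 42.8571 + 13.5714 + 3.4286 = 59.8571
Route B: 78 (certain)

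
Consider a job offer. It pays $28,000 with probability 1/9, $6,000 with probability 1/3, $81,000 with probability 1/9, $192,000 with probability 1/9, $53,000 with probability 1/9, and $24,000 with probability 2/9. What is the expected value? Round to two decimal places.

$46,666.67

EV = 1/9 × 28000 + 1/3 × 6000 + 1/9 × 81000 + 1/9 × 192000 + 1/9 × 53000 + 2/9 × 24000 = 3111.1111 + 2000 + 9000 + 21333.3333 + 5888.8889 + 5333.3333 = 46666.6667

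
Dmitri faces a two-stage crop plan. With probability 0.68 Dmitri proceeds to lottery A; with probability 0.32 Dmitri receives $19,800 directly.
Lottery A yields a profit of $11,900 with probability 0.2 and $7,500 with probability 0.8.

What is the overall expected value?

EV(A) = 0.2 × 11900 + 0.8 × 7500 = 2380 + 6000 = 8380
Branch B: 19800 (certain)
Overall = 0.68 × 8380 + 0.32 × 19800 = 5698.4 + 6336 = 12034.4

$12,034.40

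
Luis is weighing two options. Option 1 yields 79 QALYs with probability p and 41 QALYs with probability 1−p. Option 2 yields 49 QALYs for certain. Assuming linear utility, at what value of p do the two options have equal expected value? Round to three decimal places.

p = 0.211

p·79 + (1−p)·41 = 49
38p + 41 = 49
p = (49 − 41) / 38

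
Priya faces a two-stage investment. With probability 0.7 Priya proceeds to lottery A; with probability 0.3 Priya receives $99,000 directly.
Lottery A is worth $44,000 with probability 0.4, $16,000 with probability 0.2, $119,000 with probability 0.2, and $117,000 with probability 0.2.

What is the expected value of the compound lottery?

EV(A) = 0.4 × 44000 + 0.2 × 16000 + 0.2 × 119000 + 0.2 × 117000 = 17600 + 3200 + 23800 + 23400 = 68000
Branch B: 99000 (certain)
Overall = 0.7 × 68000 + 0.3 × 99000 = 47600 + 29700 = 77300

$77,300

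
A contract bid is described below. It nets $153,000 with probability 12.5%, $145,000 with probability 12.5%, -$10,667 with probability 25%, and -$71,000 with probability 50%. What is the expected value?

EV = 0.125 × 153000 + 0.125 × 145000 + 0.25 × (-10667) + 0.5 × (-71000) = 19125 + 18125 − 2666.75 − 35500 = -916.75

-$916.75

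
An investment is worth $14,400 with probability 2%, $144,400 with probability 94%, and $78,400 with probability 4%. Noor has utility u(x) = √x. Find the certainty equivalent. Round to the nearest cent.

$137,492.64

E[u] = 0.02·√14400 + 0.94·√144400 + 0.04·√78400 = 0.02·120 + 0.94·380 + 0.04·280 = 370.8
CE = (370.8)² = 137492.64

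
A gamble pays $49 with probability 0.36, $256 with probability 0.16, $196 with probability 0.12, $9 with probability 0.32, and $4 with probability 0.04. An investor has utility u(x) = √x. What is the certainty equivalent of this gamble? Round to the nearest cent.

E[u] = 0.36·√49 + 0.16·√256 + 0.12·√196 + 0.32·√9 + 0.04·√4 = 0.36·7 + 0.16·16 + 0.12·14 + 0.32·3 + 0.04·2 = 7.8
CE = (7.8)² = 60.84

$60.84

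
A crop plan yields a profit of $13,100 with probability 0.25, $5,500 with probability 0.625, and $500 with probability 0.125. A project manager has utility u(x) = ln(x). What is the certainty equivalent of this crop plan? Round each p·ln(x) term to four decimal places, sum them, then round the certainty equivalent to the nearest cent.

E[u] = 0.25·ln(13100) + 0.625·ln(5500) + 0.125·ln(500) = 2.3701 + 5.3828 + 0.7768 = 8.5297
CE = e^8.5297 ≈ 5062.93

$5,062.93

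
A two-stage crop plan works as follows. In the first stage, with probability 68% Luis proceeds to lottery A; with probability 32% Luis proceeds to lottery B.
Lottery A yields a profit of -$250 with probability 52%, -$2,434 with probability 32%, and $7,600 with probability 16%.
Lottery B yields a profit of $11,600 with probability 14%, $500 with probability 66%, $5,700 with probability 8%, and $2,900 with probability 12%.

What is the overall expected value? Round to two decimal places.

EV(A) = 0.52 × (-250) + 0.32 × (-2434) + 0.16 × 7600 = -130 − 778.88 + 1216 = 307.12
EV(B) = 0.14 × 11600 + 0.66 × 500 + 0.08 × 5700 + 0.12 × 2900 = 1624 + 330 + 456 + 348 = 2758
Overall = 0.68 × 307.12 + 0.32 × 2758 = 208.8416 + 882.56 = 1091.4016

$1,091.40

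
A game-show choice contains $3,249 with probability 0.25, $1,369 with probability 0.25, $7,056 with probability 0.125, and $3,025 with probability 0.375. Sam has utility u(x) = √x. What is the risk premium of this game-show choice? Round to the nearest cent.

E[u] = 0.25·√3249 + 0.25·√1369 + 0.125·√7056 + 0.375·√3025 = 0.25·57 + 0.25·37 + 0.125·84 + 0.375·55 = 54.625
CE = (54.625)² = 2983.890625
Risk premium = EV − CE = 3170.875 − 2983.890625 = 186.984375

$186.98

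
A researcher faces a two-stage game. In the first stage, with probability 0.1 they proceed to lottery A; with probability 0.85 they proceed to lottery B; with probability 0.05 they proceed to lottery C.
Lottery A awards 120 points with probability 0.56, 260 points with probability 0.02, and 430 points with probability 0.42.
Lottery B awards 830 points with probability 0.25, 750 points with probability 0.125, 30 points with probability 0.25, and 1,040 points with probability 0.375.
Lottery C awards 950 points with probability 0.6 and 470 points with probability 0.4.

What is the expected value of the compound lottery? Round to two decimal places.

EV(A) = 0.56 × 120 + 0.02 × 260 + 0.42 × 430 = 67.2 + 5.2 + 180.6 = 253
EV(B) = 0.25 × 830 + 0.125 × 750 + 0.25 × 30 + 0.375 × 1040 = 207.5 + 93.75 + 7.5 + 390 = 698.75
EV(C) = 0.6 × 950 + 0.4 × 470 = 570 + 188 = 758
Overall = 0.1 × 253 + 0.85 × 698.75 + 0.05 × 758 = 25.3 + 593.9375 + 37.9 = 657.1375

657.14 points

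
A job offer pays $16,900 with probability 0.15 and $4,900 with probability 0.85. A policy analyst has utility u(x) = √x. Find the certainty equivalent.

$6,241

E[u] = 0.15·√16900 + 0.85·√4900 = 0.15·130 + 0.85·70 = 79
CE = (79)² = 6241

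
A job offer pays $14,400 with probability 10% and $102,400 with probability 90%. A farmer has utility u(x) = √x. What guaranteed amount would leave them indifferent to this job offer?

E[u] = 0.1·√14400 + 0.9·√102400 = 0.1·120 + 0.9·320 = 300
CE = (300)² = 90000

$90,000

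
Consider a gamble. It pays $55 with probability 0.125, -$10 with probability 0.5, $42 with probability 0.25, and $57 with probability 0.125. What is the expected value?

$19.50

EV = 0.125 × 55 + 0.5 × (-10) + 0.25 × 42 + 0.125 × 57 = 6.875 − 5 + 10.5 + 7.125 = 19.5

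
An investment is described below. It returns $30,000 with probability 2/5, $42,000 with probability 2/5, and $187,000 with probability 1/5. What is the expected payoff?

$66,200

EV = 2/5 × 30000 + 2/5 × 42000 + 1/5 × 187000 = 12000 + 16800 + 37400 = 66200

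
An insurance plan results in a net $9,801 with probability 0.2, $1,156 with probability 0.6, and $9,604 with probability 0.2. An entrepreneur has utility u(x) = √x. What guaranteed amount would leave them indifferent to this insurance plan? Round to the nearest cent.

$3,576.04

E[u] = 0.2·√9801 + 0.6·√1156 + 0.2·√9604 = 0.2·99 + 0.6·34 + 0.2·98 = 59.8
CE = (59.8)² = 3576.04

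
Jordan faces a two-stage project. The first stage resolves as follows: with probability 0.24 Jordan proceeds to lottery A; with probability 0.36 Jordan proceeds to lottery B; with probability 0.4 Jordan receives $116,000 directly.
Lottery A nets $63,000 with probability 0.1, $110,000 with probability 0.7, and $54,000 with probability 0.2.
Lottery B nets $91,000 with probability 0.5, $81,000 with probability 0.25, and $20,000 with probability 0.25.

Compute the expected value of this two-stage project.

$94,454

EV(A) = 0.1 × 63000 + 0.7 × 110000 + 0.2 × 54000 = 6300 + 77000 + 10800 = 94100
EV(B) = 0.5 × 91000 + 0.25 × 81000 + 0.25 × 20000 = 45500 + 20250 + 5000 = 70750
Branch C: 116000 (certain)
Overall = 0.24 × 94100 + 0.36 × 70750 + 0.4 × 116000 = 22584 + 25470 + 46400 = 94454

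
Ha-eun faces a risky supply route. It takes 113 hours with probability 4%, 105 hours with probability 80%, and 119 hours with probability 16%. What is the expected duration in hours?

107.56 hours

EV = 0.04 × 113 + 0.8 × 105 + 0.16 × 119 = 4.52 + 84 + 19.04 = 107.56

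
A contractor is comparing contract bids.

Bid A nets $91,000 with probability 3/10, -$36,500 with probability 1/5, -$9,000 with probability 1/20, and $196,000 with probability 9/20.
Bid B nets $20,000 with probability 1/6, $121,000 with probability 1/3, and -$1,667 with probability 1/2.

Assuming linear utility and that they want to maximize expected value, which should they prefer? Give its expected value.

Bid A = 3/10 × 91000 + 1/5 × (-36500) + 1/20 × (-9000) + 9/20 × 196000 = 27300 − 7300 − 450 + 88200 = 107750
Bid B = 1/6 × 20000 + 1/3 × 121000 + 1/2 × (-1667) = 3333.3333 + 40333.3333 − 833.5 = 42833.1667

Bid A ($107,750)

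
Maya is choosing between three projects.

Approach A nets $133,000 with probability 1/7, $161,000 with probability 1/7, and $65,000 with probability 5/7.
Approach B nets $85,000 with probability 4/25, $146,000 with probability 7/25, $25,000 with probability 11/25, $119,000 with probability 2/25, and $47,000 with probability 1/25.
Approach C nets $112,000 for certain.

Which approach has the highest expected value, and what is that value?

Approach A = 1/7 × 133000 + 1/7 × 161000 + 5/7 × 65000 = 19000 + 23000 + 46428.5714 = 88428.5714
Approach B = 4/25 × 85000 + 7/25 × 146000 + 11/25 × 25000 + 2/25 × 119000 + 1/25 × 47000 = 13600 + 40880 + 11000 + 9520 + 1880 = 76880
Approach C: 112000 (certain)

Approach C ($112,000)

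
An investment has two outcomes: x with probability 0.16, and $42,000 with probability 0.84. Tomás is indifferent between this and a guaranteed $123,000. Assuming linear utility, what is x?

0.16·x + 0.84·42000 = 123000
0.16·x = 123000 − 35280 = 87720
x = 87720 / 0.16 = 548250

x = $548,250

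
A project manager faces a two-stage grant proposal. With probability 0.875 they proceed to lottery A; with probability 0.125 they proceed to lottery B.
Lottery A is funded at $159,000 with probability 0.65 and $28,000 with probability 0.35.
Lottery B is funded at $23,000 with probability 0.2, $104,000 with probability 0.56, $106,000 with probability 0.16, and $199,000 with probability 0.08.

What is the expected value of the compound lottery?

$110,971.25

EV(A) = 0.65 × 159000 + 0.35 × 28000 = 103350 + 9800 = 113150
EV(B) = 0.2 × 23000 + 0.56 × 104000 + 0.16 × 106000 + 0.08 × 199000 = 4600 + 58240 + 16960 + 15920 = 95720
Overall = 0.875 × 113150 + 0.125 × 95720 = 99006.25 + 11965 = 110971.25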